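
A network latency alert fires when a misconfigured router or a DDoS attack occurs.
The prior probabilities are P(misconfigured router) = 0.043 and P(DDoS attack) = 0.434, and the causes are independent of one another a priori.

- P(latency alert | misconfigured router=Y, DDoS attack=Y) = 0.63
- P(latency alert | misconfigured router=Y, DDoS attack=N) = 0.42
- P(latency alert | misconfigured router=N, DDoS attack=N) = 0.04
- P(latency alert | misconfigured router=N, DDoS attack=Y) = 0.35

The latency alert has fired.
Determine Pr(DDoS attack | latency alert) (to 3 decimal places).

Pr(DDoS attack | latency alert) ≈ 0.831

P(latency alert) = 0.04*0.957*0.566 + 0.35*0.957*0.434 + 0.42*0.043*0.566 + 0.63*0.043*0.434 = 0.021666 + 0.145368 + 0.010222 + 0.011757 = 0.189013
Restricting to configurations with DDoS attack present: 0.145368 + 0.011757 = 0.157125.
P(DDoS attack | latency alert) = 0.157125 / 0.189013 ≈ 0.831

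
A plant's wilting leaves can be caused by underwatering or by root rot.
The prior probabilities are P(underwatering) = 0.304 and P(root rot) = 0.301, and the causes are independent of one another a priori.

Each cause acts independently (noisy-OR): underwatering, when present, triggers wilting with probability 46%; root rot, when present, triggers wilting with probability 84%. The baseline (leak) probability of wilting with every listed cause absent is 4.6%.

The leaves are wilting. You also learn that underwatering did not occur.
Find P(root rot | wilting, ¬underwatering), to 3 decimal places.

P(root rot | wilting, ¬underwatering) ≈ 0.888

Under noisy-OR, P(wilting | causes) = 1 − (1−0.046)·∏(1−qᵢ) over the active causes.
By total probability over both values of root rot:
  P(wilting | ¬underwatering) = 0.046×0.699 + 0.84736×0.301
        = 0.032154 + 0.255055 = 0.287209
The terms with root rot present sum to 0.255055, so
  P(root rot | wilting, ¬underwatering) = 0.255055 / 0.287209 ≈ 0.888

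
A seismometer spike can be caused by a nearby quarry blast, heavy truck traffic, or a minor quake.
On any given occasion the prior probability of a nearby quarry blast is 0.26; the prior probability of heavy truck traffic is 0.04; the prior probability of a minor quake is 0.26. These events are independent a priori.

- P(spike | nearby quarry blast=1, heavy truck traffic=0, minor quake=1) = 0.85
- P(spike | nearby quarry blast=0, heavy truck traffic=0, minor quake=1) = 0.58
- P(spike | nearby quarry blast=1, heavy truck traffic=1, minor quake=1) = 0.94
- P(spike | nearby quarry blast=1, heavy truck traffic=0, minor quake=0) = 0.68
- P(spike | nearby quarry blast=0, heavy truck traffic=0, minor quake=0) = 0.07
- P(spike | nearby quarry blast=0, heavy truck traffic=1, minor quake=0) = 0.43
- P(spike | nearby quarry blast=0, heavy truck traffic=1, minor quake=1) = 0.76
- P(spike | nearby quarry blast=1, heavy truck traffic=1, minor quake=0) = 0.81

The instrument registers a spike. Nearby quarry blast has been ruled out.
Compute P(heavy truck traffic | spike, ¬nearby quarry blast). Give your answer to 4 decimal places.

P(heavy truck traffic | spike, ¬nearby quarry blast) ≈ 0.0959

P(spike | ¬nearby quarry blast) = 0.07·0.96·0.74 + 0.58·0.96·0.26 + 0.43·0.04·0.74 + 0.76·0.04·0.26 = 0.049728 + 0.144768 + 0.012728 + 0.007904 = 0.215128
The heavy truck traffic-present share is 0.012728 + 0.007904 = 0.020632.
P(heavy truck traffic | spike, ¬nearby quarry blast) = 0.020632 / 0.215128 ≈ 0.0959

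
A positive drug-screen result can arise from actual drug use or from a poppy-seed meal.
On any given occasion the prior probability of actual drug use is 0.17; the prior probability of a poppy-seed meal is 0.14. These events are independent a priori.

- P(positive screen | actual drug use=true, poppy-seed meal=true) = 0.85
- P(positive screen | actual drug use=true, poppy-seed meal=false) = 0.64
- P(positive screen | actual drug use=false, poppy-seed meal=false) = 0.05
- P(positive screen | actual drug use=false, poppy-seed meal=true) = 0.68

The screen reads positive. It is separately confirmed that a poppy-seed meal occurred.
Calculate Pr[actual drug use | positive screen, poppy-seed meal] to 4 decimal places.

Pr[actual drug use | positive screen, poppy-seed meal] ≈ 0.2038

P(positive screen | poppy-seed meal) = 0.68*0.83 + 0.85*0.17 = 0.564400 + 0.144500 = 0.708900
The actual drug use-present share is 0.85*0.17 = 0.144500.
So P(actual drug use | positive screen, poppy-seed meal) = 0.144500/0.708900 ≈ 0.2038.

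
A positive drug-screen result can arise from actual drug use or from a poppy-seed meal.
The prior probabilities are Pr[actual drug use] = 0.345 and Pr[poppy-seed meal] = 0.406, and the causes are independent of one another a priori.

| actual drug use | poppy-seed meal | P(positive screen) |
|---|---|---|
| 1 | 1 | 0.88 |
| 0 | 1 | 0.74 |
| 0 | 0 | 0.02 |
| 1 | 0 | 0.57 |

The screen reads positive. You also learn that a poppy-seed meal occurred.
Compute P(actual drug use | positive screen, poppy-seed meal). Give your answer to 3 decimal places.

For the numerator, keep only actual drug use=true terms: 0.88×0.345 = 0.303600
Normalizer over all consistent configurations: 0.74×0.655 + 0.88×0.345 = 0.788300
P(actual drug use | positive screen, poppy-seed meal) = 0.303600/0.788300 ≈ 0.385

P(actual drug use | positive screen, poppy-seed meal) ≈ 0.385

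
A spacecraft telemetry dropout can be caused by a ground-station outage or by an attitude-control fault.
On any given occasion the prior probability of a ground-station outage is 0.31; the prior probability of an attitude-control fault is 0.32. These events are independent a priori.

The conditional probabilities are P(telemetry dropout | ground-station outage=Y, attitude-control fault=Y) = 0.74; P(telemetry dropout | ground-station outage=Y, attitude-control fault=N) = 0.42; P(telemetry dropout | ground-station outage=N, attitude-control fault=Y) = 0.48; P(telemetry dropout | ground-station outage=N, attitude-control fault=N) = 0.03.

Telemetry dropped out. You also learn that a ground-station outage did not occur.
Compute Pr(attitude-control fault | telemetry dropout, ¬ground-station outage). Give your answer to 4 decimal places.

Pr(attitude-control fault | telemetry dropout, ¬ground-station outage) ≈ 0.8828

Numerator (weight on configurations with attitude-control fault): 0.48*0.32 = 0.153600
Denominator P(telemetry dropout | ¬ground-station outage): 0.03*0.68 + 0.48*0.32 = 0.174000
Posterior = 0.153600 / 0.174000 ≈ 0.8828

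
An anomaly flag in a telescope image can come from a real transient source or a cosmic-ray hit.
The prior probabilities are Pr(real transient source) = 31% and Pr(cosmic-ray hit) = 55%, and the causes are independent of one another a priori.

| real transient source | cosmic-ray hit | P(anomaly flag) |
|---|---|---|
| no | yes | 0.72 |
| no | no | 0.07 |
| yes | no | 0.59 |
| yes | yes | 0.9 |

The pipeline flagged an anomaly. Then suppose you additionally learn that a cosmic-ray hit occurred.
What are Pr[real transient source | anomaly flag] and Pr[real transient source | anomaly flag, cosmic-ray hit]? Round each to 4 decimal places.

Pr[real transient source | anomaly flag] ≈ 0.4442; Pr[real transient source | anomaly flag, cosmic-ray hit] ≈ 0.3596

Enumerate the 4 (real transient source, cosmic-ray hit) configurations and weight by the priors:
  P(anomaly flag) = 0.07×0.69×0.45 + 0.72×0.69×0.55 + 0.59×0.31×0.45 + 0.9×0.31×0.55
        = 0.021735 + 0.273240 + 0.082305 + 0.153450 = 0.530730
Keeping only the real transient source-present terms gives 0.235755, so
  P(real transient source | anomaly flag) = 0.235755 / 0.530730 ≈ 0.4442

Now condition on the additional information:
Numerator (weight on configurations with real transient source): 0.9·0.31 = 0.279000
The normalizing constant is 0.72·0.69 + 0.9·0.31 = 0.775800
Posterior = 0.279000 / 0.775800 ≈ 0.3596
This is intercausal reasoning (explaining away): once cosmic-ray hit accounts for the anomaly flag, real transient source becomes less likely.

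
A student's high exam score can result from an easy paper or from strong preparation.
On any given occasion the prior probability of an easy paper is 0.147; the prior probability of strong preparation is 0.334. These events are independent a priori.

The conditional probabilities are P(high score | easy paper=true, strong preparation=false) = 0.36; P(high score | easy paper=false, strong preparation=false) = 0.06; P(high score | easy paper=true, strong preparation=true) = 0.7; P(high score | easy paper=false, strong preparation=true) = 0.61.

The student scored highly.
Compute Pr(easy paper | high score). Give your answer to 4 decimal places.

By total probability over the 4 (easy paper, strong preparation) configurations:
  P(high score) = 0.06*0.853*0.666 + 0.61*0.853*0.334 + 0.36*0.147*0.666 + 0.7*0.147*0.334
        = 0.034086 + 0.173790 + 0.035245 + 0.034369 = 0.277490
Keeping only the easy paper-present terms gives 0.069614, so
  P(easy paper | high score) = 0.069614 / 0.277490 ≈ 0.2509

Pr(easy paper | high score) ≈ 0.2509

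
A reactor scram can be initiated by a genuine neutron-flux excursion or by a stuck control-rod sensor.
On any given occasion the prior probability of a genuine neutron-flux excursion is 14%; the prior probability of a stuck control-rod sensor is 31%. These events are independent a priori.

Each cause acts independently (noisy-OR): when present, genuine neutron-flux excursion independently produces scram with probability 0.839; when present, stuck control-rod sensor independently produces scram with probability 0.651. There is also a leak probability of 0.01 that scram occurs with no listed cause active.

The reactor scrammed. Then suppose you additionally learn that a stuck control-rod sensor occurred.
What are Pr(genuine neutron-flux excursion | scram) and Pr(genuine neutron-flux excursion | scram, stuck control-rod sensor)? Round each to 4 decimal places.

Pr(genuine neutron-flux excursion | scram) ≈ 0.4038; Pr(genuine neutron-flux excursion | scram, stuck control-rod sensor) ≈ 0.1902

Under noisy-OR, P(scram | causes) = 1 − (1−0.01)·∏(1−qᵢ) over the active causes.
Enumerate the 4 (genuine neutron-flux excursion, stuck control-rod sensor) configurations and weight by the priors:
  P(scram) = 0.01*0.86*0.69 + 0.65449*0.86*0.31 + 0.84061*0.14*0.69 + 0.944373*0.14*0.31
        = 0.005934 + 0.174487 + 0.081203 + 0.040986 = 0.302610
Configurations with genuine neutron-flux excursion contribute 0.122189, so
  P(genuine neutron-flux excursion | scram) = 0.122189 / 0.302610 ≈ 0.4038

Now also conditioning on stuck control-rod sensor=true:
P(scram | stuck control-rod sensor) = 0.65449*0.86 + 0.944373*0.14 = 0.562861 + 0.132212 = 0.695073
Of this, 0.132212 comes from 0.944373*0.14 (the genuine neutron-flux excursion=true cases).
P(genuine neutron-flux excursion | scram, stuck control-rod sensor) = 0.132212 / 0.695073 ≈ 0.1902
This is intercausal reasoning (explaining away): once stuck control-rod sensor accounts for the scram, genuine neutron-flux excursion becomes less likely.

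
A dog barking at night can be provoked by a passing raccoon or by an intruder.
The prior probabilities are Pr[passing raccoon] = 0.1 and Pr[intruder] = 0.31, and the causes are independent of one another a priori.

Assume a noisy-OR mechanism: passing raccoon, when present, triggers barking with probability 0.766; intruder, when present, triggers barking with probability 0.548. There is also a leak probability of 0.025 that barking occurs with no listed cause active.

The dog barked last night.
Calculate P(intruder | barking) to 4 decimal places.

Under noisy-OR, P(barking | causes) = 1 − (1−0.025)·∏(1−qᵢ) over the active causes.
Numerator (weight on configurations with intruder): 0.156045 + 0.027803 = 0.183848
Normalizer over all consistent configurations: 0.025*0.9*0.69 + 0.5593*0.9*0.31 + 0.77185*0.1*0.69 + 0.896876*0.1*0.31 = 0.252631
Posterior = 0.183848 / 0.252631 ≈ 0.7277

P(intruder | barking) ≈ 0.7277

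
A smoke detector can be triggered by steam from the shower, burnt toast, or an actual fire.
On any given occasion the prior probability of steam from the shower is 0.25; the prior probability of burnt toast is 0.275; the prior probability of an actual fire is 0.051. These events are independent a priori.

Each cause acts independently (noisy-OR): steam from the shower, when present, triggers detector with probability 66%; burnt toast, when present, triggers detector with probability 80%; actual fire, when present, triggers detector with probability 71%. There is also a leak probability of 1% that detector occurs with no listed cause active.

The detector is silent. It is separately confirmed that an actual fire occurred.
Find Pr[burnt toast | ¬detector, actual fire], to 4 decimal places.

Under noisy-OR, P(detector | causes) = 1 − (1−0.01)·∏(1−qᵢ) over the active causes.
P(¬detector | actual fire) = 0.2871*0.75*0.725 + 0.05742*0.75*0.275 + 0.097614*0.25*0.725 + 0.019523*0.25*0.275 = 0.156111 + 0.011843 + 0.017693 + 0.001342 = 0.186989
The burnt toast-present share is 0.011843 + 0.001342 = 0.013185.
P(burnt toast | ¬detector, actual fire) = 0.013185 / 0.186989 ≈ 0.0705

Pr[burnt toast | ¬detector, actual fire] ≈ 0.0705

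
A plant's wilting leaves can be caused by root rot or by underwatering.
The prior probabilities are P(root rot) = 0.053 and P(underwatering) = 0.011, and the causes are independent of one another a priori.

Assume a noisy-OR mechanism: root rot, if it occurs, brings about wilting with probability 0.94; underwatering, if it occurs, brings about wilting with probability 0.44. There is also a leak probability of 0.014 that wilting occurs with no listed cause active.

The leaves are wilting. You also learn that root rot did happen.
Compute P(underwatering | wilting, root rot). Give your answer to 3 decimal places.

Under noisy-OR, P(wilting | causes) = 1 − (1−0.014)·∏(1−qᵢ) over the active causes.
P(wilting | root rot) = 0.94084*0.989 + 0.96687*0.011 = 0.930491 + 0.010636 = 0.941127
Restricting to configurations with underwatering present: 0.96687*0.011 = 0.010636.
Hence the posterior is 0.010636/0.941127 ≈ 0.011.

P(underwatering | wilting, root rot) ≈ 0.011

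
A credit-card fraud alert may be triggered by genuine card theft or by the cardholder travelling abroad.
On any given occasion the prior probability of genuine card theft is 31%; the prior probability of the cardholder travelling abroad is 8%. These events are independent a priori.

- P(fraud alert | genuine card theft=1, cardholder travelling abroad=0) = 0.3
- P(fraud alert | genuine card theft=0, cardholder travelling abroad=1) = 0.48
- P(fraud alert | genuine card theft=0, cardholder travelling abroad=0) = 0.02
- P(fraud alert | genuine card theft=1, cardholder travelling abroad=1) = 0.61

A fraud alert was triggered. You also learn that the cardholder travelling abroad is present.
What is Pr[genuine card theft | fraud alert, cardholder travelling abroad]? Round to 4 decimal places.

Pr[genuine card theft | fraud alert, cardholder travelling abroad] ≈ 0.3634

By total probability over both values of genuine card theft:
  P(fraud alert | cardholder travelling abroad) = 0.48×0.69 + 0.61×0.31
        = 0.331200 + 0.189100 = 0.520300
The terms with genuine card theft present sum to 0.189100, so
  P(genuine card theft | fraud alert, cardholder travelling abroad) = 0.189100 / 0.520300 ≈ 0.3634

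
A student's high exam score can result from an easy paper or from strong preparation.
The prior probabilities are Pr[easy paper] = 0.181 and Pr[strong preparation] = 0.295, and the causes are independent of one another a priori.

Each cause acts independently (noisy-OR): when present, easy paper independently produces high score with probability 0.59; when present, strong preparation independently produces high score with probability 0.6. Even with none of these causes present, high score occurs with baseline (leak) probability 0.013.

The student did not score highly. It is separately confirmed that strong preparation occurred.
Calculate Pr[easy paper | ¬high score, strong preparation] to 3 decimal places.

Pr[easy paper | ¬high score, strong preparation] ≈ 0.083

Under noisy-OR, P(high score | causes) = 1 − (1−0.013)·∏(1−qᵢ) over the active causes.
P(¬high score | strong preparation) = 0.3948·0.819 + 0.161868·0.181 = 0.323341 + 0.029298 = 0.352639
Of this, 0.029298 comes from 0.161868·0.181 (the easy paper=true cases).
P(easy paper | ¬high score, strong preparation) = 0.029298 / 0.352639 ≈ 0.083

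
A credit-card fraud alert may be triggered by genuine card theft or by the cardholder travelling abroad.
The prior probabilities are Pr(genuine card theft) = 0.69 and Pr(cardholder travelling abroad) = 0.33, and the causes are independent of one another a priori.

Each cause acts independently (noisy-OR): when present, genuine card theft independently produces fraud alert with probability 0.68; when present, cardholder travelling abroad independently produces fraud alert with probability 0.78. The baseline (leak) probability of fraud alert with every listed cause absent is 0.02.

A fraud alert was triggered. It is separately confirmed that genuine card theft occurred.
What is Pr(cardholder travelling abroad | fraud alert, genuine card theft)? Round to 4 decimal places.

Pr(cardholder travelling abroad | fraud alert, genuine card theft) ≈ 0.4005

Under noisy-OR, P(fraud alert | causes) = 1 − (1−0.02)·∏(1−qᵢ) over the active causes.
P(fraud alert | genuine card theft) = 0.6864*0.67 + 0.931008*0.33 = 0.459888 + 0.307233 = 0.767121
The cardholder travelling abroad-present share is 0.931008*0.33 = 0.307233.
P(cardholder travelling abroad | fraud alert, genuine card theft) = 0.307233 / 0.767121 ≈ 0.4005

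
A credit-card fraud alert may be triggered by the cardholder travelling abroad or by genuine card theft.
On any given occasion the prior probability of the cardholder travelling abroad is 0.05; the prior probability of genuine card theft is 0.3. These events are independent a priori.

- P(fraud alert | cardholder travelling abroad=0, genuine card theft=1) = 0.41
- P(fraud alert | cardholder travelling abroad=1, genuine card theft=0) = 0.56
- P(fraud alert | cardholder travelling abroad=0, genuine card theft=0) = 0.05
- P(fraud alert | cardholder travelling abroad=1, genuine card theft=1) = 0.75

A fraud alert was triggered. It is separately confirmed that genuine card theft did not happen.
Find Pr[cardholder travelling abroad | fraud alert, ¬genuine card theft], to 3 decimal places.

P(fraud alert | ¬genuine card theft) = 0.05*0.95 + 0.56*0.05 = 0.047500 + 0.028000 = 0.075500
The cardholder travelling abroad-present share is 0.56*0.05 = 0.028000.
P(cardholder travelling abroad | fraud alert, ¬genuine card theft) = 0.028000 / 0.075500 ≈ 0.371

Pr[cardholder travelling abroad | fraud alert, ¬genuine card theft] ≈ 0.371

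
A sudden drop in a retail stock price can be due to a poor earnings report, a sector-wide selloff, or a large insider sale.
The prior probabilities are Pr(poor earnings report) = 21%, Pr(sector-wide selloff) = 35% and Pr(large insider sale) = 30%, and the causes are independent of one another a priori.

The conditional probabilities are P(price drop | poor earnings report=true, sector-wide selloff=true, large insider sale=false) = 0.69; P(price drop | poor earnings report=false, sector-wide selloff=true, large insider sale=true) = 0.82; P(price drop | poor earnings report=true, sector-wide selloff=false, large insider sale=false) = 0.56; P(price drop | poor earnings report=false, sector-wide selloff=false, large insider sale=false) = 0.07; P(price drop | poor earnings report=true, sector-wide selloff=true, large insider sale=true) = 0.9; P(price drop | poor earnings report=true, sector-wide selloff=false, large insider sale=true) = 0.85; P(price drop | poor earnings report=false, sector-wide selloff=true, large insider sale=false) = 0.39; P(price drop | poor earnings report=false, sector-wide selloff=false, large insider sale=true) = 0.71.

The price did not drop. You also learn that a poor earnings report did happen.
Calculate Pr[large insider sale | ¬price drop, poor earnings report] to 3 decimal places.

Pr[large insider sale | ¬price drop, poor earnings report] ≈ 0.126

For the numerator, keep only large insider sale=true terms: 0.029250 + 0.010500 = 0.039750
Denominator P(¬price drop | poor earnings report): 0.44×0.65×0.7 + 0.15×0.65×0.3 + 0.31×0.35×0.7 + 0.1×0.35×0.3 = 0.315900
Posterior = 0.039750 / 0.315900 ≈ 0.126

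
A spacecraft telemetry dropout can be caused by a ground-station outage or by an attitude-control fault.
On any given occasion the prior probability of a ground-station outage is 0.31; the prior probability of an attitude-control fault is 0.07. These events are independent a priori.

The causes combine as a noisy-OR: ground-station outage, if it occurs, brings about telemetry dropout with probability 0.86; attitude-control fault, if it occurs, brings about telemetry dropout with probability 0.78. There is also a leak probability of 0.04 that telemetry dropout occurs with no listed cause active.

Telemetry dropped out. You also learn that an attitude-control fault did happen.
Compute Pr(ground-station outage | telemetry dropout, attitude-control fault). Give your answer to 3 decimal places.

Under noisy-OR, P(telemetry dropout | causes) = 1 − (1−0.04)·∏(1−qᵢ) over the active causes.
By total probability over both values of ground-station outage:
  P(telemetry dropout | attitude-control fault) = 0.7888*0.69 + 0.970432*0.31
        = 0.544272 + 0.300834 = 0.845106
Configurations with ground-station outage contribute 0.300834, so
  P(ground-station outage | telemetry dropout, attitude-control fault) = 0.300834 / 0.845106 ≈ 0.356

Pr(ground-station outage | telemetry dropout, attitude-control fault) ≈ 0.356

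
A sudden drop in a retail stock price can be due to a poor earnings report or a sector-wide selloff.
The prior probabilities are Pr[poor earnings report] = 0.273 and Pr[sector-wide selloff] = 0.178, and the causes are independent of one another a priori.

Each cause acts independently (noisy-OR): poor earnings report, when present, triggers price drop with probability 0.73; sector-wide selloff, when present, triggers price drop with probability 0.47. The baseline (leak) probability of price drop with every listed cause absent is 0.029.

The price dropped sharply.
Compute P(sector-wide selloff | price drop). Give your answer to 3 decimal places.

P(sector-wide selloff | price drop) ≈ 0.364

Under noisy-OR, P(price drop | causes) = 1 − (1−0.029)·∏(1−qᵢ) over the active causes.
Sum P(price drop|·) weighted by the priors over the 4 (poor earnings report, sector-wide selloff) configurations:
  P(price drop) = 0.029×0.727×0.822 + 0.48537×0.727×0.178 + 0.73783×0.273×0.822 + 0.86105×0.273×0.178
        = 0.017330 + 0.062810 + 0.165573 + 0.041842 = 0.287555
Configurations with sector-wide selloff contribute 0.104652, so
  P(sector-wide selloff | price drop) = 0.104652 / 0.287555 ≈ 0.364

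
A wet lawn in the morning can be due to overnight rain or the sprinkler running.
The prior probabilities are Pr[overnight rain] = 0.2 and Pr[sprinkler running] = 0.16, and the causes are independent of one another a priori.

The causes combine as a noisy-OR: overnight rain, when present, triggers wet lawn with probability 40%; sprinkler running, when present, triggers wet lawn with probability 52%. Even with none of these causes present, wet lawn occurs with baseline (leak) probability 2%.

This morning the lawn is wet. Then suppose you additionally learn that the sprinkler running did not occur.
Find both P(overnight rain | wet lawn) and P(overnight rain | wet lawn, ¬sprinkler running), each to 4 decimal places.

Under noisy-OR, P(wet lawn | causes) = 1 − (1−0.02)·∏(1−qᵢ) over the active causes.
Weight on overnight rain=true, given the evidence: 0.069216 + 0.022968 = 0.092184
Denominator P(wet lawn): 0.02*0.8*0.84 + 0.5296*0.8*0.16 + 0.412*0.2*0.84 + 0.71776*0.2*0.16 = 0.173413
Posterior = 0.092184 / 0.173413 ≈ 0.5316

With the extra evidence:
For the numerator, keep only overnight rain=true terms: 0.412*0.2 = 0.082400
Denominator P(wet lawn | ¬sprinkler running): 0.02*0.8 + 0.412*0.2 = 0.098400
Posterior = 0.082400 / 0.098400 ≈ 0.8374
With sprinkler running excluded, overnight rain must carry more of the explanatory weight for the wet lawn.

P(overnight rain | wet lawn) ≈ 0.5316; P(overnight rain | wet lawn, ¬sprinkler running) ≈ 0.8374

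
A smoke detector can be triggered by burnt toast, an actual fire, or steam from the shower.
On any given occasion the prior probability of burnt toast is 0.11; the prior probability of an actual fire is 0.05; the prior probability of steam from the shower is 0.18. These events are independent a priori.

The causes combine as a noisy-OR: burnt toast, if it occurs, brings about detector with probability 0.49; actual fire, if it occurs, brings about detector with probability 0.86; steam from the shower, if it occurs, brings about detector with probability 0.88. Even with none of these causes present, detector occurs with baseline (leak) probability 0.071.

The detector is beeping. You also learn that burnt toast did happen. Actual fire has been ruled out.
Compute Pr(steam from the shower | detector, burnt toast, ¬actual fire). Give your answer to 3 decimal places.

Under noisy-OR, P(detector | causes) = 1 − (1−0.071)·∏(1−qᵢ) over the active causes.
By total probability over both values of steam from the shower:
  P(detector | burnt toast, ¬actual fire) = 0.52621*0.82 + 0.943145*0.18
        = 0.431492 + 0.169766 = 0.601258
Keeping only the steam from the shower-present terms gives 0.169766, so
  P(steam from the shower | detector, burnt toast, ¬actual fire) = 0.169766 / 0.601258 ≈ 0.282

Pr(steam from the shower | detector, burnt toast, ¬actual fire) ≈ 0.282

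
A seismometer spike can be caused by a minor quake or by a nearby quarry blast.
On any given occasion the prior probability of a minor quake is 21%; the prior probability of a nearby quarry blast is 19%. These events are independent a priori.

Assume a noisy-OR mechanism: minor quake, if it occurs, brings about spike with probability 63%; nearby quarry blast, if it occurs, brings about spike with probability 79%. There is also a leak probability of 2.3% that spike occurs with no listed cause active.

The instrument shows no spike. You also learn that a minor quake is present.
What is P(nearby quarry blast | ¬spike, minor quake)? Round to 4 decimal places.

Under noisy-OR, P(spike | causes) = 1 − (1−0.023)·∏(1−qᵢ) over the active causes.
Weight on nearby quarry blast=true, given the evidence: 0.075913·0.19 = 0.014423
Normalizer over all consistent configurations: 0.36149·0.81 + 0.075913·0.19 = 0.307230
Posterior = 0.014423 / 0.307230 ≈ 0.0469

P(nearby quarry blast | ¬spike, minor quake) ≈ 0.0469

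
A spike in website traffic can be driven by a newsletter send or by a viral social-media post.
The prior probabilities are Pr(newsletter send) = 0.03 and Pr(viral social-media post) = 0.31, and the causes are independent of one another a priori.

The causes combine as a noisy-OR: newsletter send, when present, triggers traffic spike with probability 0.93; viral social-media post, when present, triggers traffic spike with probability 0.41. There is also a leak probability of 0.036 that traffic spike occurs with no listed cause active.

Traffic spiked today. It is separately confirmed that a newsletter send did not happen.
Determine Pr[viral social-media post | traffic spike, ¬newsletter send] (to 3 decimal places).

Pr[viral social-media post | traffic spike, ¬newsletter send] ≈ 0.843

Under noisy-OR, P(traffic spike | causes) = 1 − (1−0.036)·∏(1−qᵢ) over the active causes.
By total probability over both values of viral social-media post:
  P(traffic spike | ¬newsletter send) = 0.036×0.69 + 0.43124×0.31
        = 0.024840 + 0.133684 = 0.158524
The terms with viral social-media post present sum to 0.133684, so
  P(viral social-media post | traffic spike, ¬newsletter send) = 0.133684 / 0.158524 ≈ 0.843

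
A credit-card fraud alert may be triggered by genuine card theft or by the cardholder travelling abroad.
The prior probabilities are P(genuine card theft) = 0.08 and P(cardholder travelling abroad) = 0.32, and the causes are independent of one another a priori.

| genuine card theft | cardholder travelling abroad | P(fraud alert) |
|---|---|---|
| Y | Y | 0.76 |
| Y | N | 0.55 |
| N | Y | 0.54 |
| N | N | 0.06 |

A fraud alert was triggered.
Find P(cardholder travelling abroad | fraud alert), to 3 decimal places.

P(cardholder travelling abroad | fraud alert) ≈ 0.726

P(fraud alert) = 0.06×0.92×0.68 + 0.54×0.92×0.32 + 0.55×0.08×0.68 + 0.76×0.08×0.32 = 0.037536 + 0.158976 + 0.029920 + 0.019456 = 0.245888
Of this, 0.178432 comes from 0.158976 + 0.019456 (the cardholder travelling abroad=true cases).
So P(cardholder travelling abroad | fraud alert) = 0.178432/0.245888 ≈ 0.726.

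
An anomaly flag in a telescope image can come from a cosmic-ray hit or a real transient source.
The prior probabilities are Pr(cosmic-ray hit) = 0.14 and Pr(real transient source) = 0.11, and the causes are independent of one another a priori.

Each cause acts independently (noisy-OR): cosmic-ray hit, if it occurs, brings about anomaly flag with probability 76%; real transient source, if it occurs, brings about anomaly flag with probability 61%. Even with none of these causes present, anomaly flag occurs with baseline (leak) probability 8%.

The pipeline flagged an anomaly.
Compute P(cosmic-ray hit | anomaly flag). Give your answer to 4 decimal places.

P(cosmic-ray hit | anomaly flag) ≈ 0.4770

Under noisy-OR, P(anomaly flag | causes) = 1 − (1−0.08)·∏(1−qᵢ) over the active causes.
P(anomaly flag) = 0.08·0.86·0.89 + 0.6412·0.86·0.11 + 0.7792·0.14·0.89 + 0.913888·0.14·0.11 = 0.061232 + 0.060658 + 0.097088 + 0.014074 = 0.233052
Restricting to configurations with cosmic-ray hit present: 0.097088 + 0.014074 = 0.111162.
P(cosmic-ray hit | anomaly flag) = 0.111162 / 0.233052 ≈ 0.4770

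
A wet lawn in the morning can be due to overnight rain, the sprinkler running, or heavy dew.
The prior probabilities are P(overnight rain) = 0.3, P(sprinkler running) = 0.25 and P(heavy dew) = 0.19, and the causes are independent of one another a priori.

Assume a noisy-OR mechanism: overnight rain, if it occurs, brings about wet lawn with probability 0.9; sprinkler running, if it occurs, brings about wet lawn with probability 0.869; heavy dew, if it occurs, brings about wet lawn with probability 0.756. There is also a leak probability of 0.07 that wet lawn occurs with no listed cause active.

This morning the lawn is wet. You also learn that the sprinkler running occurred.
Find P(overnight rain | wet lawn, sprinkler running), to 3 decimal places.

Under noisy-OR, P(wet lawn | causes) = 1 − (1−0.07)·∏(1−qᵢ) over the active causes.
P(wet lawn | sprinkler running) = 0.87817·0.7·0.81 + 0.970273·0.7·0.19 + 0.987817·0.3·0.81 + 0.997027·0.3·0.19 = 0.497922 + 0.129046 + 0.240040 + 0.056831 = 0.923839
The overnight rain-present share is 0.240040 + 0.056831 = 0.296871.
So P(overnight rain | wet lawn, sprinkler running) = 0.296871/0.923839 ≈ 0.321.

P(overnight rain | wet lawn, sprinkler running) ≈ 0.321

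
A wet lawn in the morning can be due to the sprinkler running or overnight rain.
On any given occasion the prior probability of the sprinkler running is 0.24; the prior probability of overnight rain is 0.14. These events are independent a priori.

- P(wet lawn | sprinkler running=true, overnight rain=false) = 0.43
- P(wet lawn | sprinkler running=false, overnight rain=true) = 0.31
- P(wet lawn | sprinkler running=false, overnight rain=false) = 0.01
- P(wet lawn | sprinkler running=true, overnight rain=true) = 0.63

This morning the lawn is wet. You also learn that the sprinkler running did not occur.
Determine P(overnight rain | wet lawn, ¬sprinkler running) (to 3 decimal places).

P(wet lawn | ¬sprinkler running) = 0.01*0.86 + 0.31*0.14 = 0.008600 + 0.043400 = 0.052000
Of this, 0.043400 comes from 0.31*0.14 (the overnight rain=true cases).
P(overnight rain | wet lawn, ¬sprinkler running) = 0.043400 / 0.052000 ≈ 0.835

P(overnight rain | wet lawn, ¬sprinkler running) ≈ 0.835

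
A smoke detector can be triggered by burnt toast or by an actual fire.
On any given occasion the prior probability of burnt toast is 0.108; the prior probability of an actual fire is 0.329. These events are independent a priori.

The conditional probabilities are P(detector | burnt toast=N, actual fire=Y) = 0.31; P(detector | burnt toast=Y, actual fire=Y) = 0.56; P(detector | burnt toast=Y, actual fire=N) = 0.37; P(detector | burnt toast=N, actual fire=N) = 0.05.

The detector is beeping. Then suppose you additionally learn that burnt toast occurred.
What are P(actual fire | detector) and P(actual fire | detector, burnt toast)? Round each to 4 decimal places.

P(actual fire | detector) ≈ 0.6615; P(actual fire | detector, burnt toast) ≈ 0.4260

Weight on actual fire=true, given the evidence: 0.090975 + 0.019898 = 0.110873
The normalizing constant is 0.05×0.892×0.671 + 0.31×0.892×0.329 + 0.37×0.108×0.671 + 0.56×0.108×0.329 = 0.167613
Posterior = 0.110873 / 0.167613 ≈ 0.6615

Now condition on the additional information:
Numerator (weight on configurations with actual fire): 0.56*0.329 = 0.184240
The normalizing constant is 0.37*0.671 + 0.56*0.329 = 0.432510
P(actual fire | detector, burnt toast) = 0.184240/0.432510 ≈ 0.4260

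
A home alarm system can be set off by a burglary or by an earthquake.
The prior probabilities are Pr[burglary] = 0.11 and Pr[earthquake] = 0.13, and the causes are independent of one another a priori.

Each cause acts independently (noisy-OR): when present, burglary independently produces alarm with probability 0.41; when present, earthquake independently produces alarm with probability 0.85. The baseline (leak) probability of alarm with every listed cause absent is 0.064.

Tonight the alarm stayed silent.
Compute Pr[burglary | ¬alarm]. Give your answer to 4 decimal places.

Under noisy-OR, P(alarm | causes) = 1 − (1−0.064)·∏(1−qᵢ) over the active causes.
For the numerator, keep only burglary=true terms: 0.052849 + 0.001185 = 0.054034
The normalizing constant is 0.936×0.89×0.87 + 0.1404×0.89×0.13 + 0.55224×0.11×0.87 + 0.082836×0.11×0.13 = 0.795023
P(burglary | ¬alarm) = 0.054034/0.795023 ≈ 0.0680

Pr[burglary | ¬alarm] ≈ 0.0680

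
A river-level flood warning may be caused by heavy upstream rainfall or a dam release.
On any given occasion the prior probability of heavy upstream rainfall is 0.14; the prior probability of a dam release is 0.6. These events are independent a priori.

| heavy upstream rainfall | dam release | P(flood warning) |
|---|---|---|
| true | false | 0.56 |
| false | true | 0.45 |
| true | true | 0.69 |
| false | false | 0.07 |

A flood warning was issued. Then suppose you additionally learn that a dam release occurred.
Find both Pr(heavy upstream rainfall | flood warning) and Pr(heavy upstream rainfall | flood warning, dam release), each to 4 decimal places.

Pr(heavy upstream rainfall | flood warning) ≈ 0.2584; Pr(heavy upstream rainfall | flood warning, dam release) ≈ 0.1998

By total probability over the 4 (heavy upstream rainfall, dam release) configurations:
  P(flood warning) = 0.07*0.86*0.4 + 0.45*0.86*0.6 + 0.56*0.14*0.4 + 0.69*0.14*0.6
        = 0.024080 + 0.232200 + 0.031360 + 0.057960 = 0.345600
Keeping only the heavy upstream rainfall-present terms gives 0.089320, so
  P(heavy upstream rainfall | flood warning) = 0.089320 / 0.345600 ≈ 0.2584

Now also conditioning on dam release=true:
By total probability over both values of heavy upstream rainfall:
  P(flood warning | dam release) = 0.45·0.86 + 0.69·0.14
        = 0.387000 + 0.096600 = 0.483600
The terms with heavy upstream rainfall present sum to 0.096600, so
  P(heavy upstream rainfall | flood warning, dam release) = 0.096600 / 0.483600 ≈ 0.1998
This is intercausal reasoning (explaining away): once dam release accounts for the flood warning, heavy upstream rainfall becomes less likely.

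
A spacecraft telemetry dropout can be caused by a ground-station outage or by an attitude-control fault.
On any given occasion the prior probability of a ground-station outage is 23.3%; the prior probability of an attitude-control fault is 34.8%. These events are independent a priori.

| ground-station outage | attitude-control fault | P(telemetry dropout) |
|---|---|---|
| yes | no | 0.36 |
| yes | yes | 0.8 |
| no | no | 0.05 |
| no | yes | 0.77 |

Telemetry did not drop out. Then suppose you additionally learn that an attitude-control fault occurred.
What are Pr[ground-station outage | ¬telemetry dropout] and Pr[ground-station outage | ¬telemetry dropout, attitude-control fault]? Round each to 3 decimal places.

Enumerate the 4 (ground-station outage, attitude-control fault) configurations and weight by the priors:
  P(¬telemetry dropout) = 0.95*0.767*0.652 + 0.23*0.767*0.348 + 0.64*0.233*0.652 + 0.2*0.233*0.348
        = 0.475080 + 0.061391 + 0.097226 + 0.016217 = 0.649914
Keeping only the ground-station outage-present terms gives 0.113443, so
  P(ground-station outage | ¬telemetry dropout) = 0.113443 / 0.649914 ≈ 0.175

Now condition on the additional information:
Sum P(¬telemetry dropout|·) weighted by the priors over both values of ground-station outage:
  P(¬telemetry dropout | attitude-control fault) = 0.23·0.767 + 0.2·0.233
        = 0.176410 + 0.046600 = 0.223010
Keeping only the ground-station outage-present terms gives 0.046600, so
  P(ground-station outage | ¬telemetry dropout, attitude-control fault) = 0.046600 / 0.223010 ≈ 0.209

Pr[ground-station outage | ¬telemetry dropout] ≈ 0.175; Pr[ground-station outage | ¬telemetry dropout, attitude-control fault] ≈ 0.209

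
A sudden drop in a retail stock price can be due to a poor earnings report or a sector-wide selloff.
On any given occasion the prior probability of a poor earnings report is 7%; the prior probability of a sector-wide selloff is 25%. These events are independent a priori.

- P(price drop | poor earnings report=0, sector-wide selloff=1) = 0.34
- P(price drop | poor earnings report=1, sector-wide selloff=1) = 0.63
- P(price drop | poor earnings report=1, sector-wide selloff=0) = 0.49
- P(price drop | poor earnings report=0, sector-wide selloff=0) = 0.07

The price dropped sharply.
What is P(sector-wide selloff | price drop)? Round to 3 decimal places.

P(sector-wide selloff | price drop) ≈ 0.547

For the numerator, keep only sector-wide selloff=true terms: 0.079050 + 0.011025 = 0.090075
Denominator P(price drop): 0.07*0.93*0.75 + 0.34*0.93*0.25 + 0.49*0.07*0.75 + 0.63*0.07*0.25 = 0.164625
P(sector-wide selloff | price drop) = 0.090075/0.164625 ≈ 0.547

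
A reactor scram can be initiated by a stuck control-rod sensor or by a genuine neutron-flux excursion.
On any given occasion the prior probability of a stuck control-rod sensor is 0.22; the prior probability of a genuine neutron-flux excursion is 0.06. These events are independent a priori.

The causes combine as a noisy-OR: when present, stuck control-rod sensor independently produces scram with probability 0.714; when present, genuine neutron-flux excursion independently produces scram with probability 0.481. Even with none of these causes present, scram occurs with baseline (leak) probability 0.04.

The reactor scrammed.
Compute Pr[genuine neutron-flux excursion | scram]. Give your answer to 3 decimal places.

Pr[genuine neutron-flux excursion | scram] ≈ 0.163

Under noisy-OR, P(scram | causes) = 1 − (1−0.04)·∏(1−qᵢ) over the active causes.
P(scram) = 0.04·0.78·0.94 + 0.50176·0.78·0.06 + 0.72544·0.22·0.94 + 0.857503·0.22·0.06 = 0.029328 + 0.023482 + 0.150021 + 0.011319 = 0.214150
Of this, 0.034801 comes from 0.023482 + 0.011319 (the genuine neutron-flux excursion=true cases).
Hence the posterior is 0.034801/0.214150 ≈ 0.163.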